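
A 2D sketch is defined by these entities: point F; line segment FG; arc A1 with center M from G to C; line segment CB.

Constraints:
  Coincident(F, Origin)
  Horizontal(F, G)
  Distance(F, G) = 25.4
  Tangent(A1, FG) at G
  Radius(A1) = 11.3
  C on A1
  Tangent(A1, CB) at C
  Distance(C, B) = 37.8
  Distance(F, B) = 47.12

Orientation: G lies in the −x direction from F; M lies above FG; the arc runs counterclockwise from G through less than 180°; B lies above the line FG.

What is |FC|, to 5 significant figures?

17.040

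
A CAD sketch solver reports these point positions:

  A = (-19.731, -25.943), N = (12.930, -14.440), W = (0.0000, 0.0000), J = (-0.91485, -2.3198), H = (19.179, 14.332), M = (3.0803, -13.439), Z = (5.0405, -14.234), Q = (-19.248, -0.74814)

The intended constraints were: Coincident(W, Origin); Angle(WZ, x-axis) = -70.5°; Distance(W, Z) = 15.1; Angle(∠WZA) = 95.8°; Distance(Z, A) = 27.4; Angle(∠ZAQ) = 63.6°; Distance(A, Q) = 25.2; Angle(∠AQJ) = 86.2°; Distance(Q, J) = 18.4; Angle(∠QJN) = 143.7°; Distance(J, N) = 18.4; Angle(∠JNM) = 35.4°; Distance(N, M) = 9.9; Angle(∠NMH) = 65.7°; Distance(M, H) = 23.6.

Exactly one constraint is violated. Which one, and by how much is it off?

Distance(M, H) = 23.6 — off by 8.50.

W = (0.00, 0.00) ✓; WZ at -70.50° ✓; |WZ| = 15.10 ✓; ∠WZA = 95.80° ✓; |ZA| = 27.40 ✓; ∠ZAQ = 63.60° ✓; |AQ| = 25.20 ✓; ∠AQJ = 86.20° ✓; |QJ| = 18.40 ✓; ∠QJN = 143.7° ✓; |JN| = 18.40 ✓; ∠JNM = 35.40° ✓; |NM| = 9.900 ✓; ∠NMH = 65.70° ✓; |MH| = 32.10 ✗.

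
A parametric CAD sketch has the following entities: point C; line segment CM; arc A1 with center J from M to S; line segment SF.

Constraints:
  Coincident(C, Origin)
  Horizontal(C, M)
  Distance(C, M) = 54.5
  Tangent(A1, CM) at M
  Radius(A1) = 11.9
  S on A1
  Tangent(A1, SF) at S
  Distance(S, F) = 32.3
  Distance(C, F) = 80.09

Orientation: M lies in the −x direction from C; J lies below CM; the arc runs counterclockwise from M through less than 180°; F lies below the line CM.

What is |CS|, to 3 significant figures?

67.4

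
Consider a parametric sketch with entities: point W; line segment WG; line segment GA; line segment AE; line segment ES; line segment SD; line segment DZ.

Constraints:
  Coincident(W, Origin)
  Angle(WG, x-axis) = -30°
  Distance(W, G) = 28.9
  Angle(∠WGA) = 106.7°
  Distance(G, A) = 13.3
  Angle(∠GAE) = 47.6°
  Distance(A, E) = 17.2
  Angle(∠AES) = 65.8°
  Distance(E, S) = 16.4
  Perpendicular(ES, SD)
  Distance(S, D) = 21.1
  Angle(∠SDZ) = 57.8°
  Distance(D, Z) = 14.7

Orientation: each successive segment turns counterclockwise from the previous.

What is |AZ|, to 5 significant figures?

3.9257

The perpendicularity gives SD at right angles to ES, so SD runs at 19.900°; with |SD| = 21.1, D = (42.978, -12.278). ∠SDZ = 57.8° gives DZ at 142.10° from the x-axis; with |DZ| = 14.7, Z = (31.379, -3.2477). Then |AZ| = |Z − A| = 3.9257.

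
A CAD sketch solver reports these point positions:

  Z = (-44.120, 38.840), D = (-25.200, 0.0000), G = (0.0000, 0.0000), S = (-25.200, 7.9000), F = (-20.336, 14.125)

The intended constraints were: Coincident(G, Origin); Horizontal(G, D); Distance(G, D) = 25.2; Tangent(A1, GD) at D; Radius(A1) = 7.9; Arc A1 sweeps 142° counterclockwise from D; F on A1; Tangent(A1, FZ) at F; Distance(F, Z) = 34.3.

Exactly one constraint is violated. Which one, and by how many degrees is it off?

Tangent(A1, FZ) at F — off by 8.10°.

G = (0.00, 0.00) ✓; G.y = 0.00, D.y = 0.00 ✓; |GD| = 25.20 ✓; ∠(SD, DG) = 90.00° ✓; |SD| = 7.900 ✓; bearing(S→F) − bearing(S→D) = 142.0° ✓; |SF| = 7.900 ✓; ∠(SF, FZ) = 98.10° ✗; |FZ| = 34.30 ✓.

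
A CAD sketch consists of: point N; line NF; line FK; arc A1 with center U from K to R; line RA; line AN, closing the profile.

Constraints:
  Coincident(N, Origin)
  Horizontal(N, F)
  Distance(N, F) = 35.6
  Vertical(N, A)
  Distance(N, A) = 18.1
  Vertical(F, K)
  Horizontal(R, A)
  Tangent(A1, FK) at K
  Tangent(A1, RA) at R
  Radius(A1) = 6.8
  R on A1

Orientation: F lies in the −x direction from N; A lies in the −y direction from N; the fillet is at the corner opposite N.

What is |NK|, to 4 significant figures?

37.35

The virtual corner opposite N is at (-35.60, -18.10). Since A1 is tangent to FK there, UK ⟂ FK and tangency of A1 to RA means the radius UR is perpendicular to RA, with radius 6.8, so the center U sits 6.8 in from both sides at U = (-28.80, -11.30). That places the tangent points at K = (-35.60, -11.30) on FK and R = (-28.80, -18.10) on RA. Then |NK| = |K − N| = 37.35.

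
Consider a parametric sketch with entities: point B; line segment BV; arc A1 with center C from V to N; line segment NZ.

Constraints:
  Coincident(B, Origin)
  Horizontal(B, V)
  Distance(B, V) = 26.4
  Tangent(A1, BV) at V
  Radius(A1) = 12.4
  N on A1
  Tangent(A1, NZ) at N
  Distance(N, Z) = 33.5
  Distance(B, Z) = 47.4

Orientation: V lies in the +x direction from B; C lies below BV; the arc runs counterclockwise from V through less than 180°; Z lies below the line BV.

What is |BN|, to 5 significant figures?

18.485

B is at the origin; B and V share the same y with |BV| = 26.4 and V on the +x side, so V = (26.400, 0.0000). Tangency of A1 to BV means the radius CV is perpendicular to BV, so C = V + (0, -12.4) = (26.400, -12.400). Since CN ⟂ NZ (tangency), |CZ| = √(12.4² + 33.5²) = 35.721 regardless of where N sits on A1. So Z lies on both circle(B, 47.4) and circle(C, 35.721); the below-BV intersection is Z = (13.101, -45.553). N is the foot of the tangent from Z: N = (14.005, -12.066).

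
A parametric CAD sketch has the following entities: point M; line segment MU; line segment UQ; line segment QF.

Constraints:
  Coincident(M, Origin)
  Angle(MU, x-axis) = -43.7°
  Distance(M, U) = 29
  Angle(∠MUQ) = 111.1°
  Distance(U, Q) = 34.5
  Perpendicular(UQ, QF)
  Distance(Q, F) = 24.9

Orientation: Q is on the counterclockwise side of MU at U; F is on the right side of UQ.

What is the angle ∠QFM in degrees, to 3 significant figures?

40.9°

∠MUQ = 111.1°, so UQ runs at -43.7° + (180° − 111.1°) = 25.2° from the x-axis; with |UQ| = 34.5, Q = U + 34.5·(cos 25.2°, sin 25.2°) = (52.2, -5.35). UQ is perpendicular to QF; with |QF| = 24.9 on the right of UQ, F = Q + 24.9·(0.426, -0.905) = (62.8, -27.9). Then cos ∠QFM = FQ·FM / (|FQ||FM|), giving 40.9°.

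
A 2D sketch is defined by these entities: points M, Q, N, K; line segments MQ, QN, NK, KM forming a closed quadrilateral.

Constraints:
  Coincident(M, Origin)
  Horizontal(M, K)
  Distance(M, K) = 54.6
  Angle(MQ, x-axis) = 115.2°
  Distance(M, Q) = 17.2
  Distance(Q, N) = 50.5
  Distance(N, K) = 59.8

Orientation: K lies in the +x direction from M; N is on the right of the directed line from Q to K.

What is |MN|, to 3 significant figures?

33.8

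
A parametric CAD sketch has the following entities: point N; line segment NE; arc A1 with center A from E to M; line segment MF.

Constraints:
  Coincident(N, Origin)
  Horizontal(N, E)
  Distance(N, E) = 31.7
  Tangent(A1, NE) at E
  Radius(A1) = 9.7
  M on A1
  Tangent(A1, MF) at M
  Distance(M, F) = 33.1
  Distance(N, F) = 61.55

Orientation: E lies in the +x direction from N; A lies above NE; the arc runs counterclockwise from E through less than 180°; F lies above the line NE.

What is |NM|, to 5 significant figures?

42.162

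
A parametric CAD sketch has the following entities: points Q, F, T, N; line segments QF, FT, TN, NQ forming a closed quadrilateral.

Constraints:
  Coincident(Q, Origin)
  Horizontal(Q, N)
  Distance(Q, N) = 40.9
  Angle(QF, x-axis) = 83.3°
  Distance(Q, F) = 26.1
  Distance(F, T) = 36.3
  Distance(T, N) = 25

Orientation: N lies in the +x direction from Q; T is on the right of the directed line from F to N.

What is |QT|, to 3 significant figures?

18.7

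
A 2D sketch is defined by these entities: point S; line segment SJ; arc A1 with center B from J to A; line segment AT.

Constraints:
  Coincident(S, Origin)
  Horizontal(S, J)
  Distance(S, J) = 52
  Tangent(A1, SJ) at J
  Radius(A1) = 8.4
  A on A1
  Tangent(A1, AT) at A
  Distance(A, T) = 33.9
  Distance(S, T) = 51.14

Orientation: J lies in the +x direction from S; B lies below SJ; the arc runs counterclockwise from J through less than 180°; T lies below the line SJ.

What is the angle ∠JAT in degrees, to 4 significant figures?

143.6°

Checks: ∠(BJ, JS) = 90.00° ✓; |BJ| = 8.400 ✓; |BA| = 8.400 ✓; ∠(BA, AT) = 90.00° ✓; |AT| = 33.90 ✓; |ST| = 51.14 ✓.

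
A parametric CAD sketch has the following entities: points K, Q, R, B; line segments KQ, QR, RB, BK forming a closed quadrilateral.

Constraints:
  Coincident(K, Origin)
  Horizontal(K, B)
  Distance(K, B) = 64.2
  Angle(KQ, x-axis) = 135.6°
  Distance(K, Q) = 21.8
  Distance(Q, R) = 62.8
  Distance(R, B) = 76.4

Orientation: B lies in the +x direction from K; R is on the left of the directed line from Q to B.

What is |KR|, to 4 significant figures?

68.64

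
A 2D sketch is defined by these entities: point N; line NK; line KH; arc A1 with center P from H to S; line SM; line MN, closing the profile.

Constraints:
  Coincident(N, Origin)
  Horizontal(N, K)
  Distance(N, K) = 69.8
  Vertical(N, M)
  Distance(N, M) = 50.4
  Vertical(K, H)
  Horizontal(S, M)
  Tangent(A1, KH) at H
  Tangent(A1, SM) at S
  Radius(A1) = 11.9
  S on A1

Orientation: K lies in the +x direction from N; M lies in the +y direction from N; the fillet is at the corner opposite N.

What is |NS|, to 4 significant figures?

76.76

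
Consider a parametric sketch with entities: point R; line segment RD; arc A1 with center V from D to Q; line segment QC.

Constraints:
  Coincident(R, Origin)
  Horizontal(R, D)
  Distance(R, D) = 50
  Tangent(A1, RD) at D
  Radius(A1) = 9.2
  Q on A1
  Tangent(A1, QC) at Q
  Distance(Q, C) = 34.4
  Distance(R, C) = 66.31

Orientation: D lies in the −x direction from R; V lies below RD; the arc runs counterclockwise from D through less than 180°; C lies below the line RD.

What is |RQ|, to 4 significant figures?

59.99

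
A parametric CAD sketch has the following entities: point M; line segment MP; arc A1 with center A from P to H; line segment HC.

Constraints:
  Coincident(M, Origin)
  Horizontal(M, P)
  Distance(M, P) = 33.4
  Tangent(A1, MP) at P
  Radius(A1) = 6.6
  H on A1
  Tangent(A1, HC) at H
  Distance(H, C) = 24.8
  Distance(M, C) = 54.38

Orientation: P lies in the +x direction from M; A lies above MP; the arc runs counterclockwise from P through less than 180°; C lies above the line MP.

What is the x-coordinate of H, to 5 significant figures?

39.786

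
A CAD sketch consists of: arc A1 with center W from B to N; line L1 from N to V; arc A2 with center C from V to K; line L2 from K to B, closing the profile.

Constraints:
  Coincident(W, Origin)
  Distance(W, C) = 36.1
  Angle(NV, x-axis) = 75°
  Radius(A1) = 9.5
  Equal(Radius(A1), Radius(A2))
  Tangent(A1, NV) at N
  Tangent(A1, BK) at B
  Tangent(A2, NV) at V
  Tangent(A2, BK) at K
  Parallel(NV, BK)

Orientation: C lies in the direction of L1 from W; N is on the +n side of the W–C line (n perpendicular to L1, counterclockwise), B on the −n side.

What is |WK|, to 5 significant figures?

37.329

Tangency of A1 to both parallel lines with radius 9.5 puts N and B at W ± 9.5·n: N = (-9.1763, 2.4588), B = (9.1763, -2.4588). Equal radii place V and K the same way about C: V = C + 9.5·n = (0.16707, 37.329), K = C − 9.5·n = (18.520, 32.411). Then |WK| = |K − W| = 37.329.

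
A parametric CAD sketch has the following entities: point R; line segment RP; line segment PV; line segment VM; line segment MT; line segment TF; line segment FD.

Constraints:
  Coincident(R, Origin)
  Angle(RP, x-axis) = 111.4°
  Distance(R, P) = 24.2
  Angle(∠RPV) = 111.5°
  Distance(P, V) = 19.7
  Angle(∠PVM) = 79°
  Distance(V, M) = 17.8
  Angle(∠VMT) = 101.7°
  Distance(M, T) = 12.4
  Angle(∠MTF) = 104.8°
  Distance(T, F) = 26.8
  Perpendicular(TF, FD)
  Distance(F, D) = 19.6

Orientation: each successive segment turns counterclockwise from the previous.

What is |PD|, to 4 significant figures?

20.61

∠MTF = 104.8° gives TF at 74.40° from the x-axis; with |TF| = 26.8, F = (-5.558, 30.73). TF is perpendicular to FD, so FD runs at 164.4°; with |FD| = 19.6, D = (-24.44, 36.00). Then |PD| = |D − P| = 20.61.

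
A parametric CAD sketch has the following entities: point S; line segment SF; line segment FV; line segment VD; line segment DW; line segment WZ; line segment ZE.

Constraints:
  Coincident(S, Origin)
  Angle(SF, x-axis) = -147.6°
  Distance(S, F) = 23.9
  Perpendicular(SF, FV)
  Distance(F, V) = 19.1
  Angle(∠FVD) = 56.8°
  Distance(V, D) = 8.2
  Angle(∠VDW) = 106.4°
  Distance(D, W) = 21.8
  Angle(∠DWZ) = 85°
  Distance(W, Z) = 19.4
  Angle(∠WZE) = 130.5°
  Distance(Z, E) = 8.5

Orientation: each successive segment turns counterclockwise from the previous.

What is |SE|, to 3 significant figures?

45.0

S is at the origin; SF runs at -147.6° with length 23.9, so F = (-20.2, -12.8). SF ⟂ FV, so FV runs at -57.6°; with |FV| = 19.1, V = (-9.95, -28.9). ∠FVD = 56.8° gives VD at 65.6° from the x-axis; with |VD| = 8.2, D = (-6.56, -21.5). ∠VDW = 106.4° gives DW at 139° from the x-axis; with |DW| = 21.8, W = (-23.1, -7.22). ∠DWZ = 85.0° gives WZ at -126° from the x-axis; with |WZ| = 19.4, Z = (-34.4, -23.0). ∠WZE = 130.5° gives ZE at -76.3° from the x-axis; with |ZE| = 8.5, E = (-32.4, -31.2). Then |SE| = |E − S| = 45.0.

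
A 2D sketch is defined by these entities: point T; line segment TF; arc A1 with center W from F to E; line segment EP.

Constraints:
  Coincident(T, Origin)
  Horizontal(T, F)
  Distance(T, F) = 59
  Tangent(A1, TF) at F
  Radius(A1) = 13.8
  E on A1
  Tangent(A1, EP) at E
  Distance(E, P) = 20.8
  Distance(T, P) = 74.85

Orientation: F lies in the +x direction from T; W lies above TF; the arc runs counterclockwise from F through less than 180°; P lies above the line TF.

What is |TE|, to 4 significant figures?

74.28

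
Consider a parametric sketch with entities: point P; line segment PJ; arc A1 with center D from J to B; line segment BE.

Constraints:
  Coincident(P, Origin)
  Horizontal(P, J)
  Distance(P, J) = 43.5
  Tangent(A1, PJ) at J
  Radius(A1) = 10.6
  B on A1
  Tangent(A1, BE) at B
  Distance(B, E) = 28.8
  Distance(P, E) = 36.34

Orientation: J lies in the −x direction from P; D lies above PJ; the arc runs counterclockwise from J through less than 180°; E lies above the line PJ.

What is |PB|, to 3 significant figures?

34.7

Checks: |DB| = 10.60 ✓; ∠(DB, BE) = 90.00° ✓; |BE| = 28.80 ✓; |PE| = 36.34 ✓.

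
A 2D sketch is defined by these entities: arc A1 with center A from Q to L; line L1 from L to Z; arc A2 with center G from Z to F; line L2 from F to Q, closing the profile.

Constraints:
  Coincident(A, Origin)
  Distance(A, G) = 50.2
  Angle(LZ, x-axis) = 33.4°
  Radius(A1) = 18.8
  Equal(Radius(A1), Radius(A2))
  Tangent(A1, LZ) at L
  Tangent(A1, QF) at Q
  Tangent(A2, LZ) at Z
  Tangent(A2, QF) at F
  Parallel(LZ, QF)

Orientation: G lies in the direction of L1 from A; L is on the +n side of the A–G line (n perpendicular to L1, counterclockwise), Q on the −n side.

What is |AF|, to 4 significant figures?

53.60

The slot axis is L1's direction at 33.4°, so u = (cos 33.4°, sin 33.4°) = (0.8348, 0.5505) and n = (−sin 33.4°, cos 33.4°) = (-0.5505, 0.8348). A is at the origin and G lies 50.2 along u from A, so G = 50.2·u = (41.91, 27.63). Tangency of A1 to both parallel lines with radius 18.8 puts L and Q at A ± 18.8·n: L = (-10.35, 15.70), Q = (10.35, -15.70). Equal radii place Z and F the same way about G: Z = G + 18.8·n = (31.56, 43.33), F = G − 18.8·n = (52.26, 11.94). Then |AF| = |F − A| = 53.60.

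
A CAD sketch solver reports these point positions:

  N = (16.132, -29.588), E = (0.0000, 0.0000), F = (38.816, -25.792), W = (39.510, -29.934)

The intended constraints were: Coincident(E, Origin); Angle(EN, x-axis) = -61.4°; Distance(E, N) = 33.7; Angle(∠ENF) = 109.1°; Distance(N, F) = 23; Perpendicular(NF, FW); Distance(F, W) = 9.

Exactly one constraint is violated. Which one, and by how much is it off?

Distance(F, W) = 9 — off by 4.80.

E = (0.00, 0.00) ✓; EN at -61.40° ✓; |EN| = 33.70 ✓; ∠ENF = 109.1° ✓; |NF| = 23.00 ✓; ∠(NF, FW) = 89.99° ✓; |FW| = 4.200 ✗.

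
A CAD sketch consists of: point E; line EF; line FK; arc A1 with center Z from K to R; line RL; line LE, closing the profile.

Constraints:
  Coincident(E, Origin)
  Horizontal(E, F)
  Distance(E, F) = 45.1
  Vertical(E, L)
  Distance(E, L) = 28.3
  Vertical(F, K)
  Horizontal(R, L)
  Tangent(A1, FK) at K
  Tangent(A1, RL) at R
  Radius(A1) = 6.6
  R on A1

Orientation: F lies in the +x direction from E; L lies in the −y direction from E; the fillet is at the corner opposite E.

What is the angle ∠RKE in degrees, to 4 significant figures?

70.69°

The virtual corner opposite E is at (45.10, -28.30). Since A1 is tangent to FK there, ZK ⟂ FK and tangency of A1 to RL means the radius ZR is perpendicular to RL, with radius 6.6, so the center Z sits 6.6 in from both sides at Z = (38.50, -21.70). That places the tangent points at K = (45.10, -21.70) on FK and R = (38.50, -28.30) on RL. Then cos ∠RKE = KR·KE / (|KR||KE|), giving 70.69°.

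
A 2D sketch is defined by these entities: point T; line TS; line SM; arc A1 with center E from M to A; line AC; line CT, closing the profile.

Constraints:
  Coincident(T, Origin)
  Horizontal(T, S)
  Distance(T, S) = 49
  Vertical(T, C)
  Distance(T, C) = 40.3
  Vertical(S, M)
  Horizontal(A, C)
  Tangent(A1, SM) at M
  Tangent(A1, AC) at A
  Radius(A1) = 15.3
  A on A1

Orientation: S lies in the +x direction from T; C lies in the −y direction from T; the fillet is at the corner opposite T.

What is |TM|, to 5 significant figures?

55.009

T is at the origin; TS is horizontal with |TS| = 49.0 and S on the +x side, so S = (49.000, 0.0000). T and C share the same x with |TC| = 40.3 and C on the −y side, so C = (0.0000, -40.300). The virtual corner opposite T is at (49.000, -40.300). Since A1 is tangent to SM there, EM ⟂ SM and A1 meets AC tangentially, so EA is at right angles to AC, with radius 15.3, so the center E sits 15.3 in from both sides at E = (33.700, -25.000). That places the tangent points at M = (49.000, -25.000) on SM and A = (33.700, -40.300) on AC. Then |TM| = |M − T| = 55.009.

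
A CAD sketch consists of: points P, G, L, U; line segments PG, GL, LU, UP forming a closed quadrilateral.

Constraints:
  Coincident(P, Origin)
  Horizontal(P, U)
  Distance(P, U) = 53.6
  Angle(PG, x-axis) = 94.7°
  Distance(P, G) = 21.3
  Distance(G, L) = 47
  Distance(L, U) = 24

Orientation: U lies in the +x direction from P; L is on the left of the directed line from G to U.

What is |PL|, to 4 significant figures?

50.52

P is at the origin; PU is horizontal with |PU| = 53.6 and U in +x, so U = (53.6, 0). PG runs at 94.7° with |PG| = 21.3, so G = (-1.745, 21.23). L is determined by |GL| = 47.0 and |LU| = 24.0 together: it lies at the intersection of circle(G, 47.0) and circle(U, 24.0). With |GU| = 59.28, the foot of the radical line on GU is 43.41 from G and the perpendicular offset is √(47.0² − 43.41²) = 18.01. Taking the left-of-GU solution: L = (45.24, 22.50).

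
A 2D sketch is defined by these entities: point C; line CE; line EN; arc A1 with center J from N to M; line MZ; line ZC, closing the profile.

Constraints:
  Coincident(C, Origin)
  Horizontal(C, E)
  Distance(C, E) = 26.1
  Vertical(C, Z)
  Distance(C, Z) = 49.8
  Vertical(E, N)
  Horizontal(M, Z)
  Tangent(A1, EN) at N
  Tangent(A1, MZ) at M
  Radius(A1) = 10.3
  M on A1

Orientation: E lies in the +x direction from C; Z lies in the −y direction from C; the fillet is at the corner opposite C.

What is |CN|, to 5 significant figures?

47.344

C is at the origin; CE is horizontal with |CE| = 26.1 and E on the +x side, so E = (26.100, 0.0000). CZ is vertical with |CZ| = 49.8 and Z on the −y side, so Z = (0.0000, -49.800). The virtual corner opposite C is at (26.100, -49.800). Since A1 is tangent to EN there, JN ⟂ EN and since A1 is tangent to MZ there, JM ⟂ MZ, with radius 10.3, so the center J sits 10.3 in from both sides at J = (15.800, -39.500). That places the tangent points at N = (26.100, -39.500) on EN and M = (15.800, -49.800) on MZ. Then |CN| = |N − C| = 47.344.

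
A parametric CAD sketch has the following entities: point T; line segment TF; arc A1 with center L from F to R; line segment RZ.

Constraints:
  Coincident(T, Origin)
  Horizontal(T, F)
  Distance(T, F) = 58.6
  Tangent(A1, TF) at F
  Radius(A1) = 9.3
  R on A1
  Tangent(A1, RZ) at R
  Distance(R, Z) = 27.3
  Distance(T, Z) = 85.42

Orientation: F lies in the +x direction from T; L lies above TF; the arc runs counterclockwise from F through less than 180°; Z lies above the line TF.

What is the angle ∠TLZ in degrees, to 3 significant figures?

149°

T is at the origin; T and F share the same y with |TF| = 58.6 and F on the +x side, so F = (58.6, 0.00). A1 meets TF tangentially, so LF is at right angles to TF, so L = F + (0, 9.3) = (58.6, 9.30). Since LR ⟂ RZ (tangency), |LZ| = √(9.3² + 27.3²) = 28.8 regardless of where R sits on A1. So Z lies on both circle(T, 85.42) and circle(L, 28.8); the above-TF intersection is Z = (80.8, 27.7). R is the foot of the tangent from Z: R = (66.5, 4.44).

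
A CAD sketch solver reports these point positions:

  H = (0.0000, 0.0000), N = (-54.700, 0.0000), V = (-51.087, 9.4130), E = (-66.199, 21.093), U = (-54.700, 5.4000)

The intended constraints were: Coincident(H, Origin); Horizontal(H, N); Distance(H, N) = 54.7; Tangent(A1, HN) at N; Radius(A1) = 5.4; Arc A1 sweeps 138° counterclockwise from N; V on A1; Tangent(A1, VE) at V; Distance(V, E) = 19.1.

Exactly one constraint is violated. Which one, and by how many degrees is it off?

Tangent(A1, VE) at V — off by 4.30°.

H = (0.00, 0.00) ✓; H.y = 0.00, N.y = 0.00 ✓; |HN| = 54.70 ✓; ∠(UN, NH) = 90.00° ✓; |UN| = 5.400 ✓; bearing(U→V) − bearing(U→N) = 138.0° ✓; |UV| = 5.400 ✓; ∠(UV, VE) = 85.70° ✗; |VE| = 19.10 ✓.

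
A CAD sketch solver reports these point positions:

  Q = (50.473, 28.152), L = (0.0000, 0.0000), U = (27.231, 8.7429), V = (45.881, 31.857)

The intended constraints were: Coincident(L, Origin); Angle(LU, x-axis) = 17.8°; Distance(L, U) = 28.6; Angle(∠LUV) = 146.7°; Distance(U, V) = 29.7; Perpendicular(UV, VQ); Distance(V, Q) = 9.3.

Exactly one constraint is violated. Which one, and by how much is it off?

Distance(V, Q) = 9.3 — off by 3.40.

L = (0.00, 0.00) ✓; LU at 17.80° ✓; |LU| = 28.60 ✓; ∠LUV = 146.7° ✓; |UV| = 29.70 ✓; ∠(UV, VQ) = 90.00° ✓; |VQ| = 5.900 ✗.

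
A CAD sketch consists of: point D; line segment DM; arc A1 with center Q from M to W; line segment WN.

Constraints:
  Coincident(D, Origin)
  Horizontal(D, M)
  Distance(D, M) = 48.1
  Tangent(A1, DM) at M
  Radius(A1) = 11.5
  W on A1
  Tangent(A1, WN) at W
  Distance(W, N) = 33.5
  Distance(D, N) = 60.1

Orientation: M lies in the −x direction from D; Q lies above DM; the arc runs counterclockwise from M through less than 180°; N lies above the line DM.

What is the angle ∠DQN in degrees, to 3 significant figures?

88.6°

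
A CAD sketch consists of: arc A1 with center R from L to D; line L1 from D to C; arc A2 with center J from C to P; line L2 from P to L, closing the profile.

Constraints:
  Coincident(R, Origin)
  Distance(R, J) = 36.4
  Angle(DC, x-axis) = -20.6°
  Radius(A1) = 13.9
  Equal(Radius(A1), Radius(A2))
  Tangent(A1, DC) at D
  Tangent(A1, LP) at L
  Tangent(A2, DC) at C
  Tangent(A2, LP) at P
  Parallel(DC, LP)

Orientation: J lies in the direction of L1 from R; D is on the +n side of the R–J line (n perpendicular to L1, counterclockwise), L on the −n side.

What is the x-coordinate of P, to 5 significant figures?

29.182

The slot axis is L1's direction at -20.6°, so u = (cos -20.6°, sin -20.6°) = (0.93606, -0.35184) and n = (−sin -20.6°, cos -20.6°) = (0.35184, 0.93606). R is at the origin and J lies 36.4 along u from R, so J = 36.4·u = (34.073, -12.807). Tangency of A1 to both parallel lines with radius 13.9 puts D and L at R ± 13.9·n: D = (4.8906, 13.011), L = (-4.8906, -13.011). Equal radii place C and P the same way about J: C = J + 13.9·n = (38.963, 0.20419), P = J − 13.9·n = (29.182, -25.818). So P.x = 29.182.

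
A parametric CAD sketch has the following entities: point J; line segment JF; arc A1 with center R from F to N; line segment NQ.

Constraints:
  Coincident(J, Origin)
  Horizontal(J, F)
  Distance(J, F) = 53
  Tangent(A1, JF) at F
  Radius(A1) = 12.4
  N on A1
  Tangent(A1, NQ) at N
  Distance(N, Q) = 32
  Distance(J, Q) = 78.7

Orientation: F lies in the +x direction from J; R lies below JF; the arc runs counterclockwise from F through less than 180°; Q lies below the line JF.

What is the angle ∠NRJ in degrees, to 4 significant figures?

54.52°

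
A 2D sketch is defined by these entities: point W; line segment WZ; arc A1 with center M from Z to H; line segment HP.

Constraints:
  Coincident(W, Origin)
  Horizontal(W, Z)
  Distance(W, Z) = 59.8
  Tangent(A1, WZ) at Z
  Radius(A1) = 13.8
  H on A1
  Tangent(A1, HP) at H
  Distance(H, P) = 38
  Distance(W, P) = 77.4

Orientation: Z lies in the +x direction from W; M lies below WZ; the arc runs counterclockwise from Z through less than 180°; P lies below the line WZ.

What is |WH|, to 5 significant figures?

49.445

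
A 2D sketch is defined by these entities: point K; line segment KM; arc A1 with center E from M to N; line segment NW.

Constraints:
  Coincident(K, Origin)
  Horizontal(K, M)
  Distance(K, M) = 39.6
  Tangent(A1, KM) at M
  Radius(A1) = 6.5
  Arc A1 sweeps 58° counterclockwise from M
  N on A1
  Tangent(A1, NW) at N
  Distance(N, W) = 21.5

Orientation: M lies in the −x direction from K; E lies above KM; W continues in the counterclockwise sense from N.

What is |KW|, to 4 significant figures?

31.12

K is at the origin; KM is horizontal with |KM| = 39.6 and M on the −x side, so M = (-39.60, 0.000). Tangency of A1 to KM means the radius EM is perpendicular to KM, so E = M + (0, 6.5) = (-39.60, 6.500). On A1, M sits at bearing -90° from E; a 58° counterclockwise sweep puts N at bearing -32°, so N = E + 6.5·(cos -32°, sin -32°) = (-34.09, 3.056). A1 meets NW tangentially, so EN is at right angles to NW, so NW runs along (−sin -32°, cos -32°); with |NW| = 21.5, W = (-22.69, 21.29). Then |KW| = |W − K| = 31.12.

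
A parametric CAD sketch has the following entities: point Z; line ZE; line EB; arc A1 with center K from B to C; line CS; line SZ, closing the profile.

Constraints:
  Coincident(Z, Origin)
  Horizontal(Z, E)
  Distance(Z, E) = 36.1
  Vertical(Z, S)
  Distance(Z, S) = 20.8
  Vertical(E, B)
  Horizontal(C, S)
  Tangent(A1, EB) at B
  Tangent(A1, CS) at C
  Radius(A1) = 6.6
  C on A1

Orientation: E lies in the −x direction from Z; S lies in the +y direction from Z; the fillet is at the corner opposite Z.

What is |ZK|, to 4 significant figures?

32.74

Z is at the origin; Z and E share the same y with |ZE| = 36.1 and E on the −x side, so E = (-36.10, 0.000). ZS is vertical with |ZS| = 20.8 and S on the +y side, so S = (0.000, 20.80). The virtual corner opposite Z is at (-36.10, 20.80). Since A1 is tangent to EB there, KB ⟂ EB and the tangent condition forces KC to be normal to CS, with radius 6.6, so the center K sits 6.6 in from both sides at K = (-29.50, 14.20). Then |ZK| = |K − Z| = 32.74.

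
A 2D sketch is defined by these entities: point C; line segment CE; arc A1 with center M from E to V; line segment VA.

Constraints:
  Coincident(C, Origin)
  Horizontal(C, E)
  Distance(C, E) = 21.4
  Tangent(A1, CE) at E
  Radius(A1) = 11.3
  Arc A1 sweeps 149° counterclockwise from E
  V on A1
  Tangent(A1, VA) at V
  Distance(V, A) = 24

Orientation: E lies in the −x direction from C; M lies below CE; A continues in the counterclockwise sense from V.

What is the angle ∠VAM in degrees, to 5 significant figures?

25.213°

C is at the origin; C and E share the same y with |CE| = 21.4 and E on the −x side, so E = (-21.400, 0.0000). A1 meets CE tangentially, so ME is at right angles to CE, so M = E + (0, -11.3) = (-21.400, -11.300). On A1, E sits at bearing 90° from M; a 149° counterclockwise sweep puts V at bearing 239°, so V = M + 11.3·(cos 239°, sin 239°) = (-27.220, -20.986). Tangency of A1 to VA means the radius MV is perpendicular to VA, so VA runs along (−sin 239°, cos 239°); with |VA| = 24.0, A = (-6.6479, -33.347). Then cos ∠VAM = AV·AM / (|AV||AM|), giving 25.213°.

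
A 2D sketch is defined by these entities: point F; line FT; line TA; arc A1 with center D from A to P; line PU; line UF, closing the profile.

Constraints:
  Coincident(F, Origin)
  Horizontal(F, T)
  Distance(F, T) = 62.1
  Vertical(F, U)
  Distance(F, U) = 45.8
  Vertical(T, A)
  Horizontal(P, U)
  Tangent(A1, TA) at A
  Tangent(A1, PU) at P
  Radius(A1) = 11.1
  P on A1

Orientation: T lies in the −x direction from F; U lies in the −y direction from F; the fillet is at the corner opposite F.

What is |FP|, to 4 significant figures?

68.55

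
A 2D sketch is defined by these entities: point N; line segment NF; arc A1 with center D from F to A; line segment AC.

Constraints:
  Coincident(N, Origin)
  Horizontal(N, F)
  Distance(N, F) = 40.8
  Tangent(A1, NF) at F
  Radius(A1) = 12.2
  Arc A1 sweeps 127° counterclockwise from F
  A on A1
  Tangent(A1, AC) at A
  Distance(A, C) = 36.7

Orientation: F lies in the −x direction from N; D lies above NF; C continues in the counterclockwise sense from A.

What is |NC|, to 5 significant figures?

72.185

N is at the origin; N and F share the same y with |NF| = 40.8 and F on the −x side, so F = (-40.800, 0.0000). Tangency of A1 to NF means the radius DF is perpendicular to NF, so D = F + (0, 12.2) = (-40.800, 12.200). On A1, F sits at bearing -90° from D; a 127° counterclockwise sweep puts A at bearing 37°, so A = D + 12.2·(cos 37°, sin 37°) = (-31.057, 19.542). The tangent condition forces DA to be normal to AC, so AC runs along (−sin 37°, cos 37°); with |AC| = 36.7, C = (-53.143, 48.852). Then |NC| = |C − N| = 72.185.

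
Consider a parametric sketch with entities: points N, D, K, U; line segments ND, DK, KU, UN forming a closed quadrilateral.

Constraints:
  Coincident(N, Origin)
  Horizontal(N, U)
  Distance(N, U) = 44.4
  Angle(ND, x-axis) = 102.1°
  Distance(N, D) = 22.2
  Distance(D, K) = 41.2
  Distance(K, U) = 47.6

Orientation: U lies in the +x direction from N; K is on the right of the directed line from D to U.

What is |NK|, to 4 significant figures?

19.15

N is at the origin; N and U share the same y with |NU| = 44.4 and U in +x, so U = (44.4, 0). ND runs at 102.1° with |ND| = 22.2, so D = (-4.654, 21.71). K is determined by |DK| = 41.2 and |KU| = 47.6 together: it lies at the intersection of circle(D, 41.2) and circle(U, 47.6). With |DU| = 53.64, the foot of the radical line on DU is 21.52 from D and the perpendicular offset is √(41.2² − 21.52²) = 35.13. Taking the right-of-DU solution: K = (0.8128, -19.13).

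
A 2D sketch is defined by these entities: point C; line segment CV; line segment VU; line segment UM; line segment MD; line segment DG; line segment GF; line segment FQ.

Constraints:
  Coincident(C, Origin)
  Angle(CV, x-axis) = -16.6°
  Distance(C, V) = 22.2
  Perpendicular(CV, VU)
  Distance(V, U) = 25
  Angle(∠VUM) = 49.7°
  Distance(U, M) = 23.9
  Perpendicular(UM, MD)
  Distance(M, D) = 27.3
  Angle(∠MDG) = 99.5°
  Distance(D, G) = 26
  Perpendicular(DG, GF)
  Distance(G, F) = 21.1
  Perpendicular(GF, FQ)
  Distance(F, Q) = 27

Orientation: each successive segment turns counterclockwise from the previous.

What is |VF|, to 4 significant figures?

22.94

∠MDG = 99.5° gives DG at 14.20° from the x-axis; with |DG| = 26.0, G = (42.71, -10.61). DG ⟂ GF, so GF runs at 104.2°; with |GF| = 21.1, F = (37.54, 9.845). Then |VF| = |F − V| = 22.94.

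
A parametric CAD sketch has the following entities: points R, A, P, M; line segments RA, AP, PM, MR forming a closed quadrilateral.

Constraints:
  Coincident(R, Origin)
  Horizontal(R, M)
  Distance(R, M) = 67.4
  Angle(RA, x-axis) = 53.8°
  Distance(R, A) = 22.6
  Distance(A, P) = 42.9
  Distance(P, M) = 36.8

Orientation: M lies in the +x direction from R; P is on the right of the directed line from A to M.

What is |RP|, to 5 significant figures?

40.072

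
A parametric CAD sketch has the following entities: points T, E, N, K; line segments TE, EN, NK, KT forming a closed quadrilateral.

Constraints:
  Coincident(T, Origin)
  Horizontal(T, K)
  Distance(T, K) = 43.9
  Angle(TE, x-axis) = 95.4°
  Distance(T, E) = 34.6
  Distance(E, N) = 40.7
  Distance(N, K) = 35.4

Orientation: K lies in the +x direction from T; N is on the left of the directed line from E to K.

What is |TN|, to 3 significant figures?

51.1

Checks: |EN| = 40.70 ✓; |NK| = 35.40 ✓.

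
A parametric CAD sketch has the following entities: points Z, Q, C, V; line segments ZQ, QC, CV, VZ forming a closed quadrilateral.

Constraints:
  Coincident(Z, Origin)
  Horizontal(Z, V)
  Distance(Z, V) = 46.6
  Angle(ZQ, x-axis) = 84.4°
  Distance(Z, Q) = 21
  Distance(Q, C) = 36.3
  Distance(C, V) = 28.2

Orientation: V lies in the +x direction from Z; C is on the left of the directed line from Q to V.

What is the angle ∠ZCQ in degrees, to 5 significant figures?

25.928°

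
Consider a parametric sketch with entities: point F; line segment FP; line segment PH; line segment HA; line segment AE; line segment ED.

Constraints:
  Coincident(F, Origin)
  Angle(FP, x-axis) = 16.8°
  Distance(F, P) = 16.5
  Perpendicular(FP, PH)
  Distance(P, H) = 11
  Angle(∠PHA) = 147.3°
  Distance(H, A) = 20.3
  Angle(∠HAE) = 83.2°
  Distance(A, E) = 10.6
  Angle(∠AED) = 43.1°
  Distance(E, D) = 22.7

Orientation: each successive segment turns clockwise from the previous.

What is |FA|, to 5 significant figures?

28.623

F is at the origin; FP runs at 16.8° with length 16.5, so P = (15.796, 4.7690). The perpendicularity gives PH at right angles to FP, so PH runs at -73.200°; with |PH| = 11.0, H = (18.975, -5.7615). ∠PHA = 147.3° gives HA at -105.90° from the x-axis; with |HA| = 20.3, A = (13.414, -25.285). Then |FA| = |A − F| = 28.623.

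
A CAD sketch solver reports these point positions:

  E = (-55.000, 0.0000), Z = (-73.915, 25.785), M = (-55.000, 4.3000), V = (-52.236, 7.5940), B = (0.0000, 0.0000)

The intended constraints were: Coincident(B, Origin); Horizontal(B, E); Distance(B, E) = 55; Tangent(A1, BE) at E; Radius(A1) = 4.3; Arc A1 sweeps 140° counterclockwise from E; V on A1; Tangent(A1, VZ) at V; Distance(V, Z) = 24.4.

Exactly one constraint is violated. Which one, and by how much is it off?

Distance(V, Z) = 24.4 — off by 3.90.

B = (0.00, 0.00) ✓; B.y = 0.00, E.y = 0.00 ✓; |BE| = 55.00 ✓; ∠(ME, EB) = 90.00° ✓; |ME| = 4.300 ✓; bearing(M→V) − bearing(M→E) = 140.0° ✓; |MV| = 4.300 ✓; ∠(MV, VZ) = 90.00° ✓; |VZ| = 28.30 ✗.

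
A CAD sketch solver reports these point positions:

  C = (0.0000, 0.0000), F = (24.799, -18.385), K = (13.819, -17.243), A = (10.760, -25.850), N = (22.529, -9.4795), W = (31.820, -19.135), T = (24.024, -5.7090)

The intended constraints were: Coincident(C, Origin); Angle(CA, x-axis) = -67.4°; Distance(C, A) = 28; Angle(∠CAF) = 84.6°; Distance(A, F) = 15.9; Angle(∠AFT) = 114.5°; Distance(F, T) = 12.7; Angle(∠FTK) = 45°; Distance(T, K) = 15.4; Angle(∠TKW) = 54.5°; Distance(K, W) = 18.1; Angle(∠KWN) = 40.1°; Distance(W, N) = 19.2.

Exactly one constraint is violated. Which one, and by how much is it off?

Distance(W, N) = 19.2 — off by 5.80.

C = (0.00, 0.00) ✓; CA at -67.40° ✓; |CA| = 28.00 ✓; ∠CAF = 84.60° ✓; |AF| = 15.90 ✓; ∠AFT = 114.5° ✓; |FT| = 12.70 ✓; ∠FTK = 45.00° ✓; |TK| = 15.40 ✓; ∠TKW = 54.50° ✓; |KW| = 18.10 ✓; ∠KWN = 40.10° ✓; |WN| = 13.40 ✗.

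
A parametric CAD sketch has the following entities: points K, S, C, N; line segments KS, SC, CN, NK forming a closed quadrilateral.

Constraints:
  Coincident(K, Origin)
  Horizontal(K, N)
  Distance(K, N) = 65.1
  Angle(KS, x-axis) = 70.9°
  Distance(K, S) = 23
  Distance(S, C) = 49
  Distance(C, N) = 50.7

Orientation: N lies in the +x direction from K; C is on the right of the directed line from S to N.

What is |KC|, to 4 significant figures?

33.01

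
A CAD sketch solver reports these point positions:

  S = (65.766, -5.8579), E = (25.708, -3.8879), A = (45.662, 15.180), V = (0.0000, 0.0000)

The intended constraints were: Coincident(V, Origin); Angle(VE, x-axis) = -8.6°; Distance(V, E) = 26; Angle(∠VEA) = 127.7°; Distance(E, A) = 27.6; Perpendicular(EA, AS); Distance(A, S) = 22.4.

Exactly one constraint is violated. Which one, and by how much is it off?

Distance(A, S) = 22.4 — off by 6.70.

V = (0.00, 0.00) ✓; VE at -8.600° ✓; |VE| = 26.00 ✓; ∠VEA = 127.7° ✓; |EA| = 27.60 ✓; ∠(EA, AS) = 90.00° ✓; |AS| = 29.10 ✗.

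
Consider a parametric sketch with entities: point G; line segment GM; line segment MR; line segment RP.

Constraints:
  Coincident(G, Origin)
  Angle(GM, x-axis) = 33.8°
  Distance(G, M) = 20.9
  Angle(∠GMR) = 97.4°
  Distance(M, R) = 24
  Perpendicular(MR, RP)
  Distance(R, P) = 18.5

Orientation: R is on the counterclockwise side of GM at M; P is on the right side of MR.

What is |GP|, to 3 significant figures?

47.4

∠GMR = 97.4°, so MR runs at 33.8° + (180° − 97.4°) = 116° from the x-axis; with |MR| = 24.0, R = M + 24.0·(cos 116°, sin 116°) = (6.70, 33.1). MR is perpendicular to RP; with |RP| = 18.5 on the right of MR, P = R + 18.5·(0.896, 0.445) = (23.3, 41.3). Then |GP| = |P − G| = 47.4.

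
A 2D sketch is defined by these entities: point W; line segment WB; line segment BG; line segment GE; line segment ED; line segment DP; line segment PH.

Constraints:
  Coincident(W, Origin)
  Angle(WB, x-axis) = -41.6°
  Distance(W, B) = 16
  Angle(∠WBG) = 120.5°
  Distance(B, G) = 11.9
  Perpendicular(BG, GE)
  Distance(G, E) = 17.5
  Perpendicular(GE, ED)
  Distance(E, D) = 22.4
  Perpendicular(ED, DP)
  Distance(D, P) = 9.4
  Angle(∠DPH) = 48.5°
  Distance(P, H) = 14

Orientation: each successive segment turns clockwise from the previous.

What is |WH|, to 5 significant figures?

8.8656

The perpendicularity gives DP at right angles to ED, so DP runs at -11.100°; with |DP| = 9.4, P = (6.0378, 1.2402). ∠DPH = 48.5° gives PH at -142.60° from the x-axis; with |PH| = 14.0, H = (-5.0840, -7.2631). Then |WH| = |H − W| = 8.8656.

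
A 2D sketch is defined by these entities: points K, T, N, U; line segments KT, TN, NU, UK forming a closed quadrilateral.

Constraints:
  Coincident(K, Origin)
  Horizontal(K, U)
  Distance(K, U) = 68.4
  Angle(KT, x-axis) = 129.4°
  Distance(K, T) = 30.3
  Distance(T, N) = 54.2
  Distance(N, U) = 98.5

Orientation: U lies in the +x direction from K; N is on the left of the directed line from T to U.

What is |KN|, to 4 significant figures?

73.15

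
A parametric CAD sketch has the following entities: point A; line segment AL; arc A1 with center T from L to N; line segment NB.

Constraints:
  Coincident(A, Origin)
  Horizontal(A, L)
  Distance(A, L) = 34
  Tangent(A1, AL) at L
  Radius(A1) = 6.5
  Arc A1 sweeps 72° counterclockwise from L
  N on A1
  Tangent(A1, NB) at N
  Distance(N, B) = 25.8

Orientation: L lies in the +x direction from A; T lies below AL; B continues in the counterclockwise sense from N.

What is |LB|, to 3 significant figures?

32.3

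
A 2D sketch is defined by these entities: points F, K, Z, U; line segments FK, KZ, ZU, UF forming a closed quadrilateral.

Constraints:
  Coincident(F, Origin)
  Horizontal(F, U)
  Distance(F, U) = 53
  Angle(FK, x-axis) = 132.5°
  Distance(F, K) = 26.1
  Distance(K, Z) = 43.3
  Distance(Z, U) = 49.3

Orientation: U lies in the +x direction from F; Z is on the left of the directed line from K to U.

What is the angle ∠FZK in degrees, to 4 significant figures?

34.98°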